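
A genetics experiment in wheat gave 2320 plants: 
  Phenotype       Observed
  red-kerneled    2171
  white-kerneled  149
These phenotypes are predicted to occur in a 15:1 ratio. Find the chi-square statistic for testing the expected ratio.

The 15:1 ratio has 16 parts, so with N = 2320 the expected counts are:
  red-kerneled: 2320 × 15/16 = 2175
  white-kerneled: 2320 × 1/16 = 145
χ² = Σ (O − E)² / E
  red-kerneled: (2171 − 2175)² / 2175 = 0.0074
  white-kerneled: (149 − 145)² / 145 = 0.1103
χ² = 0.0074 + 0.1103 = 0.1177 ≈ 0.118

0.118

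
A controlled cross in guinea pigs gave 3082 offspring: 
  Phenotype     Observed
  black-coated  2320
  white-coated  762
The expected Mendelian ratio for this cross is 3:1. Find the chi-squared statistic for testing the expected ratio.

Total ratio parts = 4. Expected numbers out of 3082:
  black-coated: 3082 × 3/4 = 2311.5
  white-coated: 3082 × 1/4 = 770.5
χ² = Σ (O − E)² / E
  black-coated: (2320 − 2311.5)² / 2311.5 = 0.0313
  white-coated: (762 − 770.5)² / 770.5 = 0.0938
χ² = 0.0313 + 0.0938 = 0.1251 ≈ 0.125

0.125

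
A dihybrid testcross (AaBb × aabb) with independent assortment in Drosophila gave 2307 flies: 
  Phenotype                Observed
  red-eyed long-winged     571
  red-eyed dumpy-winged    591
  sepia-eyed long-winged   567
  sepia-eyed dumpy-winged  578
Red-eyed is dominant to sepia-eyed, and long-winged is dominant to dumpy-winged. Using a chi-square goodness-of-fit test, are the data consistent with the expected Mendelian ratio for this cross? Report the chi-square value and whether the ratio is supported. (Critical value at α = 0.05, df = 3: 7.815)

0.577; consistent

A dihybrid testcross with independent assortment gives a 1:1:1:1 ratio.
Under the 1:1:1:1 hypothesis (Σ ratio = 4, N = 2307):
  red-eyed long-winged: 2307 × 1/4 = 576.75
  red-eyed dumpy-winged: 2307 × 1/4 = 576.75
  sepia-eyed long-winged: 2307 × 1/4 = 576.75
  sepia-eyed dumpy-winged: 2307 × 1/4 = 576.75
χ² = Σ (O − E)² / E
  red-eyed long-winged: (571 − 576.75)² / 576.75 = 0.0573
  red-eyed dumpy-winged: (591 − 576.75)² / 576.75 = 0.3521
  sepia-eyed long-winged: (567 − 576.75)² / 576.75 = 0.1648
  sepia-eyed dumpy-winged: (578 − 576.75)² / 576.75 = 0.0027
χ² = 0.0573 + 0.3521 + 0.1648 + 0.0027 = 0.5769 ≈ 0.577
Degrees of freedom = 4 − 1 = 3; critical value at α = 0.05 is 7.815.
Since 0.577 < 7.815, we fail to reject the null hypothesis — the data are consistent with the 1:1:1:1 ratio.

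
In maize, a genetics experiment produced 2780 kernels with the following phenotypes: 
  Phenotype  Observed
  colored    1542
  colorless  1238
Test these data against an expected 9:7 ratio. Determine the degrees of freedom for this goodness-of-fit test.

A goodness-of-fit test with 2 phenotype classes has df = 2 − 1 = 1.

1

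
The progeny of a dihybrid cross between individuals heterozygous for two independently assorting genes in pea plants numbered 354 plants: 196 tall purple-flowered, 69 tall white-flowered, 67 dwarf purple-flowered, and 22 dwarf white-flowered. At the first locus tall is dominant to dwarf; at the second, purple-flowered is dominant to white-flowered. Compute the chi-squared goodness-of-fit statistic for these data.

0.159

A dihybrid F₂ with independent assortment and complete dominance at both loci gives a 9:3:3:1 phenotypic ratio.
Total ratio parts = 16. Expected numbers out of 354:
  tall purple-flowered: 354 × 9/16 = 199.125
  tall white-flowered: 354 × 3/16 = 66.375
  dwarf purple-flowered: 354 × 3/16 = 66.375
  dwarf white-flowered: 354 × 1/16 = 22.125
χ² = Σ (O − E)² / E
  tall purple-flowered: (196 − 199.125)² / 199.125 = 0.0490
  tall white-flowered: (69 − 66.375)² / 66.375 = 0.1038
  dwarf purple-flowered: (67 − 66.375)² / 66.375 = 0.0059
  dwarf white-flowered: (22 − 22.125)² / 22.125 = 0.0007
χ² = 0.0490 + 0.1038 + 0.0059 + 0.0007 = 0.1594 ≈ 0.159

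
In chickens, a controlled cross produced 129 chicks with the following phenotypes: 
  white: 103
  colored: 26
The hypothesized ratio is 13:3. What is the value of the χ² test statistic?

Expected counts for N = 129 under a 13:3 ratio (total parts = 16):
  white: 129 × 13/16 = 104.8125
  colored: 129 × 3/16 = 24.1875
χ² = Σ (O − E)² / E
  white: (103 − 104.8125)² / 104.8125 = 0.0313
  colored: (26 − 24.1875)² / 24.1875 = 0.1358
χ² = 0.0313 + 0.1358 = 0.1671 ≈ 0.167

0.167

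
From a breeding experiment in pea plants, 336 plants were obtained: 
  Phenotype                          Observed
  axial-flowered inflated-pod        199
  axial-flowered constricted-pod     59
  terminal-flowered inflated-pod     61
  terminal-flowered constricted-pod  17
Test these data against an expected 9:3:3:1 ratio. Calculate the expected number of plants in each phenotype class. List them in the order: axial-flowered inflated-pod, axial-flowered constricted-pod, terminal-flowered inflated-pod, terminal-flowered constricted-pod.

Expected counts for N = 336 under a 9:3:3:1 ratio (total parts = 16):
  axial-flowered inflated-pod: 336 × 9/16 = 189
  axial-flowered constricted-pod: 336 × 3/16 = 63
  terminal-flowered inflated-pod: 336 × 3/16 = 63
  terminal-flowered constricted-pod: 336 × 1/16 = 21

189, 63, 63, 21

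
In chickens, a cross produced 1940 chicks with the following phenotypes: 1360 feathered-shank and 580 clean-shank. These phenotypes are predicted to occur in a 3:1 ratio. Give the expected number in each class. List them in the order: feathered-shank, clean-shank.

Total ratio parts = 4. Expected numbers out of 1940:
  feathered-shank: 1940 × 3/4 = 1455
  clean-shank: 1940 × 1/4 = 485

1455, 485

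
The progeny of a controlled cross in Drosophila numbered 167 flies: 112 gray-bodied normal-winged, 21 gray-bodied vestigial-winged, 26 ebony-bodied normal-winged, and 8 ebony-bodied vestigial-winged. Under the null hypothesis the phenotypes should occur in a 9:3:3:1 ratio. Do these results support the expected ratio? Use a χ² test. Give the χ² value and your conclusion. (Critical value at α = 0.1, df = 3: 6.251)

8.340; not consistent

Expected counts for N = 167 under a 9:3:3:1 ratio (total parts = 16):
  gray-bodied normal-winged: 167 × 9/16 = 93.9375
  gray-bodied vestigial-winged: 167 × 3/16 = 31.3125
  ebony-bodied normal-winged: 167 × 3/16 = 31.3125
  ebony-bodied vestigial-winged: 167 × 1/16 = 10.4375
χ² = Σ (O − E)² / E
  gray-bodied normal-winged: (112 − 93.9375)² / 93.9375 = 3.4731
  gray-bodied vestigial-winged: (21 − 31.3125)² / 31.3125 = 3.3963
  ebony-bodied normal-winged: (26 − 31.3125)² / 31.3125 = 0.9013
  ebony-bodied vestigial-winged: (8 − 10.4375)² / 10.4375 = 0.5692
χ² = 3.4731 + 3.3963 + 0.9013 + 0.5692 = 8.3399 ≈ 8.340
Degrees of freedom = 4 − 1 = 3; critical value at α = 0.1 is 6.251.
Since 8.340 > 6.251, we reject the null hypothesis — the data do not fit the 9:3:3:1 ratio.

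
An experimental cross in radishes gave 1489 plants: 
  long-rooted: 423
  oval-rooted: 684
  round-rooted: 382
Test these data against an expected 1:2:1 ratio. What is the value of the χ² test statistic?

12.091

Under the 1:2:1 hypothesis (Σ ratio = 4, N = 1489):
  long-rooted: 1489 × 1/4 = 372.25
  oval-rooted: 1489 × 2/4 = 744.5
  round-rooted: 1489 × 1/4 = 372.25
χ² = Σ (O − E)² / E
  long-rooted: (423 − 372.25)² / 372.25 = 6.9189
  oval-rooted: (684 − 744.5)² / 744.5 = 4.9164
  round-rooted: (382 − 372.25)² / 372.25 = 0.2554
χ² = 6.9189 + 4.9164 + 0.2554 = 12.0907 ≈ 12.091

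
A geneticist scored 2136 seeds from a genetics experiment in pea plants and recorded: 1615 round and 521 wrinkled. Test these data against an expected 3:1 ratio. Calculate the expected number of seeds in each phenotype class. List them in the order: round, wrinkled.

1602, 534

Expected counts for N = 2136 under a 3:1 ratio (total parts = 4):
  round: 2136 × 3/4 = 1602
  wrinkled: 2136 × 1/4 = 534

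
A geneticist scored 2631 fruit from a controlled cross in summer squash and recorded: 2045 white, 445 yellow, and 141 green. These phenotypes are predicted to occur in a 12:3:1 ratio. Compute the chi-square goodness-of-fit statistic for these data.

The 12:3:1 ratio has 16 parts, so with N = 2631 the expected counts are:
  white: 2631 × 12/16 = 1973.25
  yellow: 2631 × 3/16 = 493.3125
  green: 2631 × 1/16 = 164.4375
χ² = Σ (O − E)² / E
  white: (2045 − 1973.25)² / 1973.25 = 2.6089
  yellow: (445 − 493.3125)² / 493.3125 = 4.7315
  green: (141 − 164.4375)² / 164.4375 = 3.3406
χ² = 2.6089 + 4.7315 + 3.3406 = 10.681

10.681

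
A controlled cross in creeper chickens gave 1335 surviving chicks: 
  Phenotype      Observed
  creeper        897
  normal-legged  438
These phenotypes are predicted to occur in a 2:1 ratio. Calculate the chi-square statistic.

0.165

The 2:1 ratio has 3 parts, so with N = 1335 the expected counts are:
  creeper: 1335 × 2/3 = 890
  normal-legged: 1335 × 1/3 = 445
χ² = Σ (O − E)² / E
  creeper: (897 − 890)² / 890 = 0.0551
  normal-legged: (438 − 445)² / 445 = 0.1101
χ² = 0.0551 + 0.1101 = 0.1652 ≈ 0.165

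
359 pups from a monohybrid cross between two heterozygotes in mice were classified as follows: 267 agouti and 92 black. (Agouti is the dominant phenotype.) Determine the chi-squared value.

0.075

For a monohybrid cross between heterozygotes with complete dominance, the expected phenotypic ratio is 3:1.
Total ratio parts = 4. Expected numbers out of 359:
  agouti: 359 × 3/4 = 269.25
  black: 359 × 1/4 = 89.75
χ² = Σ (O − E)² / E
  agouti: (267 − 269.25)² / 269.25 = 0.0188
  black: (92 − 89.75)² / 89.75 = 0.0564
χ² = 0.0188 + 0.0564 = 0.0752 ≈ 0.075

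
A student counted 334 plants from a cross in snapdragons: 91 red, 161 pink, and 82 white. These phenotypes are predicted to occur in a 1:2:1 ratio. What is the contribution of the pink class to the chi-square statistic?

Total ratio parts = 4. Expected numbers out of 334:
  red: 334 × 1/4 = 83.5
  pink: 334 × 2/4 = 167
  white: 334 × 1/4 = 83.5
Contribution of pink: (161 − 167)² / 167 = 0.2156

0.216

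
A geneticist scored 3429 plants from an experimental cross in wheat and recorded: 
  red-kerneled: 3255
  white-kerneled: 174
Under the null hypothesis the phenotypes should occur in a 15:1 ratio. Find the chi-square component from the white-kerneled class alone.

7.583

Expected counts for N = 3429 under a 15:1 ratio (total parts = 16):
  red-kerneled: 3429 × 15/16 = 3214.6875
  white-kerneled: 3429 × 1/16 = 214.3125
Contribution of white-kerneled: (174 − 214.3125)² / 214.3125 = 7.5828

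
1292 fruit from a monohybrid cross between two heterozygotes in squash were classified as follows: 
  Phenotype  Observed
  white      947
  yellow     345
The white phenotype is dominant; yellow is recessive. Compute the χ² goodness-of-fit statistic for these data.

1.998

For a monohybrid cross between heterozygotes with complete dominance, the expected phenotypic ratio is 3:1.
Under the 3:1 hypothesis (Σ ratio = 4, N = 1292):
  white: 1292 × 3/4 = 969
  yellow: 1292 × 1/4 = 323
χ² = Σ (O − E)² / E
  white: (947 − 969)² / 969 = 0.4995
  yellow: (345 − 323)² / 323 = 1.4985
χ² = 0.4995 + 1.4985 = 1.998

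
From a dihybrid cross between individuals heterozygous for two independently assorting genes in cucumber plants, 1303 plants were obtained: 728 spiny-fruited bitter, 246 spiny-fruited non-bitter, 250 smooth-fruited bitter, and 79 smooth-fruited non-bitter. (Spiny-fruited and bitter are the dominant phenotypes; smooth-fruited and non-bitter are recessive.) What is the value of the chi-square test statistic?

A dihybrid F₂ with independent assortment and complete dominance at both loci gives a 9:3:3:1 phenotypic ratio.
Under the 9:3:3:1 hypothesis (Σ ratio = 16, N = 1303):
  spiny-fruited bitter: 1303 × 9/16 = 732.9375
  spiny-fruited non-bitter: 1303 × 3/16 = 244.3125
  smooth-fruited bitter: 1303 × 3/16 = 244.3125
  smooth-fruited non-bitter: 1303 × 1/16 = 81.4375
χ² = Σ (O − E)² / E
  spiny-fruited bitter: (728 − 732.9375)² / 732.9375 = 0.0333
  spiny-fruited non-bitter: (246 − 244.3125)² / 244.3125 = 0.0117
  smooth-fruited bitter: (250 − 244.3125)² / 244.3125 = 0.1324
  smooth-fruited non-bitter: (79 − 81.4375)² / 81.4375 = 0.0730
χ² = 0.0333 + 0.0117 + 0.1324 + 0.0730 = 0.2504 ≈ 0.250

0.250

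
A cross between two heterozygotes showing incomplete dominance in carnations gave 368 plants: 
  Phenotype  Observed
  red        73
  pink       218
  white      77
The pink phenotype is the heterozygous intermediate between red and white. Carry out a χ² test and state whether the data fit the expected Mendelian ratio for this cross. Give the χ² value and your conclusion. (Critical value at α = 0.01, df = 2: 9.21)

12.652; not consistent

With incomplete dominance, a heterozygote × heterozygote cross gives a 1:2:1 phenotypic ratio.
Under the 1:2:1 hypothesis (Σ ratio = 4, N = 368):
  red: 368 × 1/4 = 92
  pink: 368 × 2/4 = 184
  white: 368 × 1/4 = 92
χ² = Σ (O − E)² / E
  red: (73 − 92)² / 92 = 3.9239
  pink: (218 − 184)² / 184 = 6.2826
  white: (77 − 92)² / 92 = 2.4457
χ² = 3.9239 + 6.2826 + 2.4457 = 12.6522 ≈ 12.652
Degrees of freedom = 3 − 1 = 2; critical value at α = 0.01 is 9.21.
Since 12.652 > 9.21, we reject the null hypothesis — the data do not fit the 1:2:1 ratio.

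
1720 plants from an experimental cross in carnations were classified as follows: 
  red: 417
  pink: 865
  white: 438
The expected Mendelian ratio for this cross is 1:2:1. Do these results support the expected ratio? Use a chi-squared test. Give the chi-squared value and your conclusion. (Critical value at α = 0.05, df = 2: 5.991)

The 1:2:1 ratio has 4 parts, so with N = 1720 the expected counts are:
  red: 1720 × 1/4 = 430
  pink: 1720 × 2/4 = 860
  white: 1720 × 1/4 = 430
χ² = Σ (O − E)² / E
  red: (417 − 430)² / 430 = 0.3930
  pink: (865 − 860)² / 860 = 0.0291
  white: (438 − 430)² / 430 = 0.1488
χ² = 0.3930 + 0.0291 + 0.1488 = 0.5709 ≈ 0.571
Degrees of freedom = 3 − 1 = 2; critical value at α = 0.05 is 5.991.
Since 0.571 < 5.991, we fail to reject the null hypothesis — the data are consistent with the 1:2:1 ratio.

0.571; consistent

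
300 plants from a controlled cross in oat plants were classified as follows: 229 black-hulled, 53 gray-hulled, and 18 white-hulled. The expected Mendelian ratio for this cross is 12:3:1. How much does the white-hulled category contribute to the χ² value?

0.030

Under the 12:3:1 hypothesis (Σ ratio = 16, N = 300):
  black-hulled: 300 × 12/16 = 225
  gray-hulled: 300 × 3/16 = 56.25
  white-hulled: 300 × 1/16 = 18.75
Contribution of white-hulled: (18 − 18.75)² / 18.75 = 0.0300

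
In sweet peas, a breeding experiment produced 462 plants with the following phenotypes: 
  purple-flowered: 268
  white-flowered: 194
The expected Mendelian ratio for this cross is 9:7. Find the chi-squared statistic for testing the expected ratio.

The 9:7 ratio has 16 parts, so with N = 462 the expected counts are:
  purple-flowered: 462 × 9/16 = 259.875
  white-flowered: 462 × 7/16 = 202.125
χ² = Σ (O − E)² / E
  purple-flowered: (268 − 259.875)² / 259.875 = 0.2540
  white-flowered: (194 − 202.125)² / 202.125 = 0.3266
χ² = 0.2540 + 0.3266 = 0.5806 ≈ 0.581

0.581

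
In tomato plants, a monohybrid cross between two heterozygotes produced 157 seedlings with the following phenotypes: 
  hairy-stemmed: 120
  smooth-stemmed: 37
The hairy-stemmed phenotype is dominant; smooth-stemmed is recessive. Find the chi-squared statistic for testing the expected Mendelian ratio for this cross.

For a monohybrid cross between heterozygotes with complete dominance, the expected phenotypic ratio is 3:1.
Under the 3:1 hypothesis (Σ ratio = 4, N = 157):
  hairy-stemmed: 157 × 3/4 = 117.75
  smooth-stemmed: 157 × 1/4 = 39.25
χ² = Σ (O − E)² / E
  hairy-stemmed: (120 − 117.75)² / 117.75 = 0.0430
  smooth-stemmed: (37 − 39.25)² / 39.25 = 0.1290
χ² = 0.0430 + 0.1290 = 0.172

0.172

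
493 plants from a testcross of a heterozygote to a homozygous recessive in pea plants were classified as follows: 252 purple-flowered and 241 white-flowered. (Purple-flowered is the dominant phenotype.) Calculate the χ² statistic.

A testcross of a heterozygote (Aa × aa) gives a 1:1 phenotypic ratio.
Under the 1:1 hypothesis (Σ ratio = 2, N = 493):
  purple-flowered: 493 × 1/2 = 246.5
  white-flowered: 493 × 1/2 = 246.5
χ² = Σ (O − E)² / E
  purple-flowered: (252 − 246.5)² / 246.5 = 0.1227
  white-flowered: (241 − 246.5)² / 246.5 = 0.1227
χ² = 0.1227 + 0.1227 = 0.2454 ≈ 0.245

0.245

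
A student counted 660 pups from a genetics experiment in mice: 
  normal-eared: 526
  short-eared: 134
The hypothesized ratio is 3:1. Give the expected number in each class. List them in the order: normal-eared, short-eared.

495, 165

Under the 3:1 hypothesis (Σ ratio = 4, N = 660):
  normal-eared: 660 × 3/4 = 495
  short-eared: 660 × 1/4 = 165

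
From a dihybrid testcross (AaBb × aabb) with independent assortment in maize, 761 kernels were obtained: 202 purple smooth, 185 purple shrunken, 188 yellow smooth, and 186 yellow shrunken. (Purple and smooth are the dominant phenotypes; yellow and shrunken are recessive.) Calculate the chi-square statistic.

0.992

A dihybrid testcross with independent assortment gives a 1:1:1:1 ratio.
The 1:1:1:1 ratio has 4 parts, so with N = 761 the expected counts are:
  purple smooth: 761 × 1/4 = 190.25
  purple shrunken: 761 × 1/4 = 190.25
  yellow smooth: 761 × 1/4 = 190.25
  yellow shrunken: 761 × 1/4 = 190.25
χ² = Σ (O − E)² / E
  purple smooth: (202 − 190.25)² / 190.25 = 0.7257
  purple shrunken: (185 − 190.25)² / 190.25 = 0.1449
  yellow smooth: (188 − 190.25)² / 190.25 = 0.0266
  yellow shrunken: (186 − 190.25)² / 190.25 = 0.0949
χ² = 0.7257 + 0.1449 + 0.0266 + 0.0949 = 0.9921 ≈ 0.992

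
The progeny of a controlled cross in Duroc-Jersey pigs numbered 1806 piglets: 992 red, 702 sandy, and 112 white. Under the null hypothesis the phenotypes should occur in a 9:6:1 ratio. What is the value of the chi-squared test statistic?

1.472

The 9:6:1 ratio has 16 parts, so with N = 1806 the expected counts are:
  red: 1806 × 9/16 = 1015.875
  sandy: 1806 × 6/16 = 677.25
  white: 1806 × 1/16 = 112.875
χ² = Σ (O − E)² / E
  red: (992 − 1015.875)² / 1015.875 = 0.5611
  sandy: (702 − 677.25)² / 677.25 = 0.9045
  white: (112 − 112.875)² / 112.875 = 0.0068
χ² = 0.5611 + 0.9045 + 0.0068 = 1.4724 ≈ 1.472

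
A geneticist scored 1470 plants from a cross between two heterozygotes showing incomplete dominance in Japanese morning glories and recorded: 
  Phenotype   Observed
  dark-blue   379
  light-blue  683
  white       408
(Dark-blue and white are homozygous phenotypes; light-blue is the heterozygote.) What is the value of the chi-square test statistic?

With incomplete dominance, a heterozygote × heterozygote cross gives a 1:2:1 phenotypic ratio.
Under the 1:2:1 hypothesis (Σ ratio = 4, N = 1470):
  dark-blue: 1470 × 1/4 = 367.5
  light-blue: 1470 × 2/4 = 735
  white: 1470 × 1/4 = 367.5
χ² = Σ (O − E)² / E
  dark-blue: (379 − 367.5)² / 367.5 = 0.3599
  light-blue: (683 − 735)² / 735 = 3.6789
  white: (408 − 367.5)² / 367.5 = 4.4633
χ² = 0.3599 + 3.6789 + 4.4633 = 8.5021 ≈ 8.502

8.502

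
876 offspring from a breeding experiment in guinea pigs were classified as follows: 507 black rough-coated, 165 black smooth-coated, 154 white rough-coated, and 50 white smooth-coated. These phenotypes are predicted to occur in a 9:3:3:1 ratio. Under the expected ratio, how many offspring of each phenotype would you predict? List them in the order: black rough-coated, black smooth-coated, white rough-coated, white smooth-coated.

The 9:3:3:1 ratio has 16 parts, so with N = 876 the expected counts are:
  black rough-coated: 876 × 9/16 = 492.75
  black smooth-coated: 876 × 3/16 = 164.25
  white rough-coated: 876 × 3/16 = 164.25
  white smooth-coated: 876 × 1/16 = 54.75

492.75, 164.25, 164.25, 54.75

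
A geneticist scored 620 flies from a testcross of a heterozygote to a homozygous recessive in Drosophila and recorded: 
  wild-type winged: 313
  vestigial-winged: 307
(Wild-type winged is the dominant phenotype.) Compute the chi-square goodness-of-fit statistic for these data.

0.058

A testcross of a heterozygote (Aa × aa) gives a 1:1 phenotypic ratio.
The 1:1 ratio has 2 parts, so with N = 620 the expected counts are:
  wild-type winged: 620 × 1/2 = 310
  vestigial-winged: 620 × 1/2 = 310
χ² = Σ (O − E)² / E
  wild-type winged: (313 − 310)² / 310 = 0.0290
  vestigial-winged: (307 − 310)² / 310 = 0.0290
χ² = 0.0290 + 0.0290 = 0.058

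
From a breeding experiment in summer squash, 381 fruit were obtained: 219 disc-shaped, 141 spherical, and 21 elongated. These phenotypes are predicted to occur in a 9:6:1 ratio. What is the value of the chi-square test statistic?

0.459

Under the 9:6:1 hypothesis (Σ ratio = 16, N = 381):
  disc-shaped: 381 × 9/16 = 214.3125
  spherical: 381 × 6/16 = 142.875
  elongated: 381 × 1/16 = 23.8125
χ² = Σ (O − E)² / E
  disc-shaped: (219 − 214.3125)² / 214.3125 = 0.1025
  spherical: (141 − 142.875)² / 142.875 = 0.0246
  elongated: (21 − 23.8125)² / 23.8125 = 0.3322
χ² = 0.1025 + 0.0246 + 0.3322 = 0.4593 ≈ 0.459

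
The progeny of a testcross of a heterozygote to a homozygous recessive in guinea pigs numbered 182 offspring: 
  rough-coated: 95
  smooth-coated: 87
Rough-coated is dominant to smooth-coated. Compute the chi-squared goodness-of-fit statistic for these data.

A testcross of a heterozygote (Aa × aa) gives a 1:1 phenotypic ratio.
Total ratio parts = 2. Expected numbers out of 182:
  rough-coated: 182 × 1/2 = 91
  smooth-coated: 182 × 1/2 = 91
χ² = Σ (O − E)² / E
  rough-coated: (95 − 91)² / 91 = 0.1758
  smooth-coated: (87 − 91)² / 91 = 0.1758
χ² = 0.1758 + 0.1758 = 0.3516 ≈ 0.352

0.352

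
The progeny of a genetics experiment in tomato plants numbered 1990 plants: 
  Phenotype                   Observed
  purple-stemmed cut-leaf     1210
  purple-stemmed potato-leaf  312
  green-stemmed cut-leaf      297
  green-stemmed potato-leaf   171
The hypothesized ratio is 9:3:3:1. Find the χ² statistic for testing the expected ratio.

Expected counts for N = 1990 under a 9:3:3:1 ratio (total parts = 16):
  purple-stemmed cut-leaf: 1990 × 9/16 = 1119.375
  purple-stemmed potato-leaf: 1990 × 3/16 = 373.125
  green-stemmed cut-leaf: 1990 × 3/16 = 373.125
  green-stemmed potato-leaf: 1990 × 1/16 = 124.375
χ² = Σ (O − E)² / E
  purple-stemmed cut-leaf: (1210 − 1119.375)² / 1119.375 = 7.3370
  purple-stemmed potato-leaf: (312 − 373.125)² / 373.125 = 10.0134
  green-stemmed cut-leaf: (297 − 373.125)² / 373.125 = 15.5310
  green-stemmed potato-leaf: (171 − 124.375)² / 124.375 = 17.4785
χ² = 7.3370 + 10.0134 + 15.5310 + 17.4785 = 50.3599 ≈ 50.360

50.360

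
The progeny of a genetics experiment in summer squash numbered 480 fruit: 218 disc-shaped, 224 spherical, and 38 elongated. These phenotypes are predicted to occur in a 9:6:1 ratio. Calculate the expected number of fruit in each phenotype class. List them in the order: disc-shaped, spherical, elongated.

270, 180, 30

The 9:6:1 ratio has 16 parts, so with N = 480 the expected counts are:
  disc-shaped: 480 × 9/16 = 270
  spherical: 480 × 6/16 = 180
  elongated: 480 × 1/16 = 30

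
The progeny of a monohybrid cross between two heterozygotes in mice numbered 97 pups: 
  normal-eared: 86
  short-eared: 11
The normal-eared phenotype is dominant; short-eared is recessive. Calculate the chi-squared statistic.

For a monohybrid cross between heterozygotes with complete dominance, the expected phenotypic ratio is 3:1.
Under the 3:1 hypothesis (Σ ratio = 4, N = 97):
  normal-eared: 97 × 3/4 = 72.75
  short-eared: 97 × 1/4 = 24.25
χ² = Σ (O − E)² / E
  normal-eared: (86 − 72.75)² / 72.75 = 2.4132
  short-eared: (11 − 24.25)² / 24.25 = 7.2397
χ² = 2.4132 + 7.2397 = 9.6529 ≈ 9.653

9.653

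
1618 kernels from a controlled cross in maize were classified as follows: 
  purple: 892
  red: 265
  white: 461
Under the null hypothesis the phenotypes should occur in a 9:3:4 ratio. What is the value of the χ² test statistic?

13.107

Expected counts for N = 1618 under a 9:3:4 ratio (total parts = 16):
  purple: 1618 × 9/16 = 910.125
  red: 1618 × 3/16 = 303.375
  white: 1618 × 4/16 = 404.5
χ² = Σ (O − E)² / E
  purple: (892 − 910.125)² / 910.125 = 0.3610
  red: (265 − 303.375)² / 303.375 = 4.8542
  white: (461 − 404.5)² / 404.5 = 7.8918
χ² = 0.3610 + 4.8542 + 7.8918 = 13.107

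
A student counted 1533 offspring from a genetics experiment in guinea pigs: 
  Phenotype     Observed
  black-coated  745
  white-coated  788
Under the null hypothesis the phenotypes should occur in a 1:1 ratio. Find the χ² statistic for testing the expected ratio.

Under the 1:1 hypothesis (Σ ratio = 2, N = 1533):
  black-coated: 1533 × 1/2 = 766.5
  white-coated: 1533 × 1/2 = 766.5
χ² = Σ (O − E)² / E
  black-coated: (745 − 766.5)² / 766.5 = 0.6031
  white-coated: (788 − 766.5)² / 766.5 = 0.6031
χ² = 0.6031 + 0.6031 = 1.2062 ≈ 1.206

1.206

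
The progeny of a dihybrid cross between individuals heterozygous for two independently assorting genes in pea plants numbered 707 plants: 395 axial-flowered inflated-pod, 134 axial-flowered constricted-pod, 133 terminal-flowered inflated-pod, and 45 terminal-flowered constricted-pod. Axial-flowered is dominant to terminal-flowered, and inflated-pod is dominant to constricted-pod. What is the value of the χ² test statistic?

A dihybrid F₂ with independent assortment and complete dominance at both loci gives a 9:3:3:1 phenotypic ratio.
Expected counts for N = 707 under a 9:3:3:1 ratio (total parts = 16):
  axial-flowered inflated-pod: 707 × 9/16 = 397.6875
  axial-flowered constricted-pod: 707 × 3/16 = 132.5625
  terminal-flowered inflated-pod: 707 × 3/16 = 132.5625
  terminal-flowered constricted-pod: 707 × 1/16 = 44.1875
χ² = Σ (O − E)² / E
  axial-flowered inflated-pod: (395 − 397.6875)² / 397.6875 = 0.0182
  axial-flowered constricted-pod: (134 − 132.5625)² / 132.5625 = 0.0156
  terminal-flowered inflated-pod: (133 − 132.5625)² / 132.5625 = 0.0014
  terminal-flowered constricted-pod: (45 − 44.1875)² / 44.1875 = 0.0149
χ² = 0.0182 + 0.0156 + 0.0014 + 0.0149 = 0.0501 ≈ 0.050

0.050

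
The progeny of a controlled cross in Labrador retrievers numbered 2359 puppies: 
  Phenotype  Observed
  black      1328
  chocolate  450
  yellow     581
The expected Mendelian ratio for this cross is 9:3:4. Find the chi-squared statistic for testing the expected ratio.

0.264

Expected counts for N = 2359 under a 9:3:4 ratio (total parts = 16):
  black: 2359 × 9/16 = 1326.9375
  chocolate: 2359 × 3/16 = 442.3125
  yellow: 2359 × 4/16 = 589.75
χ² = Σ (O − E)² / E
  black: (1328 − 1326.9375)² / 1326.9375 = 0.0009
  chocolate: (450 − 442.3125)² / 442.3125 = 0.1336
  yellow: (581 − 589.75)² / 589.75 = 0.1298
χ² = 0.0009 + 0.1336 + 0.1298 = 0.2643 ≈ 0.264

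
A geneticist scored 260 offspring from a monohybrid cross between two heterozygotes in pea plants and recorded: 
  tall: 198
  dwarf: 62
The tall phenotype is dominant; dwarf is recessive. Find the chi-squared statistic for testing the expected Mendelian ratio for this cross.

For a monohybrid cross between heterozygotes with complete dominance, the expected phenotypic ratio is 3:1.
The 3:1 ratio has 4 parts, so with N = 260 the expected counts are:
  tall: 260 × 3/4 = 195
  dwarf: 260 × 1/4 = 65
χ² = Σ (O − E)² / E
  tall: (198 − 195)² / 195 = 0.0462
  dwarf: (62 − 65)² / 65 = 0.1385
χ² = 0.0462 + 0.1385 = 0.1847 ≈ 0.185

0.185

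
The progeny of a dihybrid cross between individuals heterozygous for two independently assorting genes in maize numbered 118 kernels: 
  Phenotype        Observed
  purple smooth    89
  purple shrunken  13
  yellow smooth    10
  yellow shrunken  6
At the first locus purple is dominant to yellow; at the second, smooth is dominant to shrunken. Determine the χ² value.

18.377

A dihybrid F₂ with independent assortment and complete dominance at both loci gives a 9:3:3:1 phenotypic ratio.
The 9:3:3:1 ratio has 16 parts, so with N = 118 the expected counts are:
  purple smooth: 118 × 9/16 = 66.375
  purple shrunken: 118 × 3/16 = 22.125
  yellow smooth: 118 × 3/16 = 22.125
  yellow shrunken: 118 × 1/16 = 7.375
χ² = Σ (O − E)² / E
  purple smooth: (89 − 66.375)² / 66.375 = 7.7121
  purple shrunken: (13 − 22.125)² / 22.125 = 3.7634
  yellow smooth: (10 − 22.125)² / 22.125 = 6.6448
  yellow shrunken: (6 − 7.375)² / 7.375 = 0.2564
χ² = 7.7121 + 3.7634 + 6.6448 + 0.2564 = 18.3767 ≈ 18.377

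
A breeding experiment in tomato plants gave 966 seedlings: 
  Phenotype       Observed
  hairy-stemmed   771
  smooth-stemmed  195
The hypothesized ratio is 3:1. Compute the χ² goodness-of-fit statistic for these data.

Under the 3:1 hypothesis (Σ ratio = 4, N = 966):
  hairy-stemmed: 966 × 3/4 = 724.5
  smooth-stemmed: 966 × 1/4 = 241.5
χ² = Σ (O − E)² / E
  hairy-stemmed: (771 − 724.5)² / 724.5 = 2.9845
  smooth-stemmed: (195 − 241.5)² / 241.5 = 8.9534
χ² = 2.9845 + 8.9534 = 11.9379 ≈ 11.938

11.938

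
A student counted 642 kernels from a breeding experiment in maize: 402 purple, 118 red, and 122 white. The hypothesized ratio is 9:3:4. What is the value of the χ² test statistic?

Total ratio parts = 16. Expected numbers out of 642:
  purple: 642 × 9/16 = 361.125
  red: 642 × 3/16 = 120.375
  white: 642 × 4/16 = 160.5
χ² = Σ (O − E)² / E
  purple: (402 − 361.125)² / 361.125 = 4.6266
  red: (118 − 120.375)² / 120.375 = 0.0469
  white: (122 − 160.5)² / 160.5 = 9.2352
χ² = 4.6266 + 0.0469 + 9.2352 = 13.9087 ≈ 13.909

13.909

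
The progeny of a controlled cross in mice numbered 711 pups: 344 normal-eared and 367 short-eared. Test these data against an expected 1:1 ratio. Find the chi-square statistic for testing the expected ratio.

0.744

Under the 1:1 hypothesis (Σ ratio = 2, N = 711):
  normal-eared: 711 × 1/2 = 355.5
  short-eared: 711 × 1/2 = 355.5
χ² = Σ (O − E)² / E
  normal-eared: (344 − 355.5)² / 355.5 = 0.3720
  short-eared: (367 − 355.5)² / 355.5 = 0.3720
χ² = 0.3720 + 0.3720 = 0.744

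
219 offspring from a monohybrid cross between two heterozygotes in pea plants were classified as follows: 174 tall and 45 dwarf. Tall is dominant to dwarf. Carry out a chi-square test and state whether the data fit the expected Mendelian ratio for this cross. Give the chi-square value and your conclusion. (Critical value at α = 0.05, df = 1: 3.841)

2.315; consistent

For a monohybrid cross between heterozygotes with complete dominance, the expected phenotypic ratio is 3:1.
Under the 3:1 hypothesis (Σ ratio = 4, N = 219):
  tall: 219 × 3/4 = 164.25
  dwarf: 219 × 1/4 = 54.75
χ² = Σ (O − E)² / E
  tall: (174 − 164.25)² / 164.25 = 0.5788
  dwarf: (45 − 54.75)² / 54.75 = 1.7363
χ² = 0.5788 + 1.7363 = 2.3151 ≈ 2.315
Degrees of freedom = 2 − 1 = 1; critical value at α = 0.05 is 3.841.
Since 2.315 < 3.841, we fail to reject the null hypothesis — the data are consistent with the 3:1 ratio.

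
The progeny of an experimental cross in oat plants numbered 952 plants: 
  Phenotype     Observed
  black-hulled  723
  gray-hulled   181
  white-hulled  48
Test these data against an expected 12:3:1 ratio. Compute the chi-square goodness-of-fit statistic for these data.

Total ratio parts = 16. Expected numbers out of 952:
  black-hulled: 952 × 12/16 = 714
  gray-hulled: 952 × 3/16 = 178.5
  white-hulled: 952 × 1/16 = 59.5
χ² = Σ (O − E)² / E
  black-hulled: (723 − 714)² / 714 = 0.1134
  gray-hulled: (181 − 178.5)² / 178.5 = 0.0350
  white-hulled: (48 − 59.5)² / 59.5 = 2.2227
χ² = 0.1134 + 0.0350 + 2.2227 = 2.3711 ≈ 2.371

2.371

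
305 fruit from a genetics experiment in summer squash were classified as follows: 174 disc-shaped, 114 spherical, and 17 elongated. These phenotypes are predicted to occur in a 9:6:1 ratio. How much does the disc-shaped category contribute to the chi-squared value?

0.035

Total ratio parts = 16. Expected numbers out of 305:
  disc-shaped: 305 × 9/16 = 171.5625
  spherical: 305 × 6/16 = 114.375
  elongated: 305 × 1/16 = 19.0625
Contribution of disc-shaped: (174 − 171.5625)² / 171.5625 = 0.0346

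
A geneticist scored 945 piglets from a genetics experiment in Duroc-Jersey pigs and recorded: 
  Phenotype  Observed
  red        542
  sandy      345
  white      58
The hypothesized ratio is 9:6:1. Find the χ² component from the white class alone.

Under the 9:6:1 hypothesis (Σ ratio = 16, N = 945):
  red: 945 × 9/16 = 531.5625
  sandy: 945 × 6/16 = 354.375
  white: 945 × 1/16 = 59.0625
Contribution of white: (58 − 59.0625)² / 59.0625 = 0.0191

0.019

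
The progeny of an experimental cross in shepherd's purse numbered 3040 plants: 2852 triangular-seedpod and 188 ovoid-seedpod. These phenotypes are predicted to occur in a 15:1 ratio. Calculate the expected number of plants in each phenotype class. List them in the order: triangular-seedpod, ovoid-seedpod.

The 15:1 ratio has 16 parts, so with N = 3040 the expected counts are:
  triangular-seedpod: 3040 × 15/16 = 2850
  ovoid-seedpod: 3040 × 1/16 = 190

2850, 190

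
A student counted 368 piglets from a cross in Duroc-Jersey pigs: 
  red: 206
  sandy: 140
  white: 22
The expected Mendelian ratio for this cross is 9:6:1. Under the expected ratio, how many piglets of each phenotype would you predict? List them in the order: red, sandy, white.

207, 138, 23

The 9:6:1 ratio has 16 parts, so with N = 368 the expected counts are:
  red: 368 × 9/16 = 207
  sandy: 368 × 6/16 = 138
  white: 368 × 1/16 = 23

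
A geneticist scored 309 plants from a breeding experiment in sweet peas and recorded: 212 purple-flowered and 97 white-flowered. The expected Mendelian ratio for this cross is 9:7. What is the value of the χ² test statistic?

Expected counts for N = 309 under a 9:7 ratio (total parts = 16):
  purple-flowered: 309 × 9/16 = 173.8125
  white-flowered: 309 × 7/16 = 135.1875
χ² = Σ (O − E)² / E
  purple-flowered: (212 − 173.8125)² / 173.8125 = 8.3900
  white-flowered: (97 − 135.1875)² / 135.1875 = 10.7871
χ² = 8.3900 + 10.7871 = 19.1771 ≈ 19.177

19.177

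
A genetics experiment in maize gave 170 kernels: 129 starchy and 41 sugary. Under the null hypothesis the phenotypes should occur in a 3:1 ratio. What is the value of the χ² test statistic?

0.071

Under the 3:1 hypothesis (Σ ratio = 4, N = 170):
  starchy: 170 × 3/4 = 127.5
  sugary: 170 × 1/4 = 42.5
χ² = Σ (O − E)² / E
  starchy: (129 − 127.5)² / 127.5 = 0.0176
  sugary: (41 − 42.5)² / 42.5 = 0.0529
χ² = 0.0176 + 0.0529 = 0.0705 ≈ 0.071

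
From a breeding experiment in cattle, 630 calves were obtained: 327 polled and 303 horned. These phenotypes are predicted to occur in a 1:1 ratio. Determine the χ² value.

0.914

Expected counts for N = 630 under a 1:1 ratio (total parts = 2):
  polled: 630 × 1/2 = 315
  horned: 630 × 1/2 = 315
χ² = Σ (O − E)² / E
  polled: (327 − 315)² / 315 = 0.4571
  horned: (303 − 315)² / 315 = 0.4571
χ² = 0.4571 + 0.4571 = 0.9142 ≈ 0.914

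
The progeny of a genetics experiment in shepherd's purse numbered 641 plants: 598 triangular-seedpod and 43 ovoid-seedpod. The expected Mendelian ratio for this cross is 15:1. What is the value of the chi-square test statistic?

0.230

Under the 15:1 hypothesis (Σ ratio = 16, N = 641):
  triangular-seedpod: 641 × 15/16 = 600.9375
  ovoid-seedpod: 641 × 1/16 = 40.0625
χ² = Σ (O − E)² / E
  triangular-seedpod: (598 − 600.9375)² / 600.9375 = 0.0144
  ovoid-seedpod: (43 − 40.0625)² / 40.0625 = 0.2154
χ² = 0.0144 + 0.2154 = 0.2298 ≈ 0.230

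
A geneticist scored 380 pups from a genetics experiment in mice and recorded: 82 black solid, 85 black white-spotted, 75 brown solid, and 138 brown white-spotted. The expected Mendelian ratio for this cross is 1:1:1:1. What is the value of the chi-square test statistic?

Expected counts for N = 380 under a 1:1:1:1 ratio (total parts = 4):
  black solid: 380 × 1/4 = 95
  black white-spotted: 380 × 1/4 = 95
  brown solid: 380 × 1/4 = 95
  brown white-spotted: 380 × 1/4 = 95
χ² = Σ (O − E)² / E
  black solid: (82 − 95)² / 95 = 1.7789
  black white-spotted: (85 − 95)² / 95 = 1.0526
  brown solid: (75 − 95)² / 95 = 4.2105
  brown white-spotted: (138 − 95)² / 95 = 19.4632
χ² = 1.7789 + 1.0526 + 4.2105 + 19.4632 = 26.5052 ≈ 26.505

26.505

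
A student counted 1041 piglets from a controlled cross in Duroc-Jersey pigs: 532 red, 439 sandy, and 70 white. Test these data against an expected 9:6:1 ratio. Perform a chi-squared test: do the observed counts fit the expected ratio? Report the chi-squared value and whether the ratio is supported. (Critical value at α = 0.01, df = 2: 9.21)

11.331; not consistent

The 9:6:1 ratio has 16 parts, so with N = 1041 the expected counts are:
  red: 1041 × 9/16 = 585.5625
  sandy: 1041 × 6/16 = 390.375
  white: 1041 × 1/16 = 65.0625
χ² = Σ (O − E)² / E
  red: (532 − 585.5625)² / 585.5625 = 4.8995
  sandy: (439 − 390.375)² / 390.375 = 6.0567
  white: (70 − 65.0625)² / 65.0625 = 0.3747
χ² = 4.8995 + 6.0567 + 0.3747 = 11.3309 ≈ 11.331
Degrees of freedom = 3 − 1 = 2; critical value at α = 0.01 is 9.21.
Since 11.331 > 9.21, we reject the null hypothesis — the data do not fit the 9:6:1 ratio.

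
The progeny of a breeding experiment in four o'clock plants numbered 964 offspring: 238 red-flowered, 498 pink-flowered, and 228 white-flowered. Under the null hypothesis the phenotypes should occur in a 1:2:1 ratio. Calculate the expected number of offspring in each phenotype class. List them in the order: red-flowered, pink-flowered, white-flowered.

241, 482, 241

Total ratio parts = 4. Expected numbers out of 964:
  red-flowered: 964 × 1/4 = 241
  pink-flowered: 964 × 2/4 = 482
  white-flowered: 964 × 1/4 = 241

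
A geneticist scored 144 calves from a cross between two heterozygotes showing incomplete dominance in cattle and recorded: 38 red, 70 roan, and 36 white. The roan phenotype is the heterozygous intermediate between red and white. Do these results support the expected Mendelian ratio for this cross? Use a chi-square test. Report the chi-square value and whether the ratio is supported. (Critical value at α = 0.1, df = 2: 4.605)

0.167; consistent

With incomplete dominance, a heterozygote × heterozygote cross gives a 1:2:1 phenotypic ratio.
Total ratio parts = 4. Expected numbers out of 144:
  red: 144 × 1/4 = 36
  roan: 144 × 2/4 = 72
  white: 144 × 1/4 = 36
χ² = Σ (O − E)² / E
  red: (38 − 36)² / 36 = 0.1111
  roan: (70 − 72)² / 72 = 0.0556
  white: (36 − 36)² / 36 = 0.0000
χ² = 0.1111 + 0.0556 + 0.0000 = 0.1667 ≈ 0.167
Degrees of freedom = 3 − 1 = 2; critical value at α = 0.1 is 4.605.
Since 0.167 < 4.605, we fail to reject the null hypothesis — the data are consistent with the 1:2:1 ratio.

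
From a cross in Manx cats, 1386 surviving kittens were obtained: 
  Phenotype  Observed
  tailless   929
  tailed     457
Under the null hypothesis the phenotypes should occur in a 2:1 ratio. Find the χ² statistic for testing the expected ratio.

Expected counts for N = 1386 under a 2:1 ratio (total parts = 3):
  tailless: 1386 × 2/3 = 924
  tailed: 1386 × 1/3 = 462
χ² = Σ (O − E)² / E
  tailless: (929 − 924)² / 924 = 0.0271
  tailed: (457 − 462)² / 462 = 0.0541
χ² = 0.0271 + 0.0541 = 0.0812 ≈ 0.081

0.081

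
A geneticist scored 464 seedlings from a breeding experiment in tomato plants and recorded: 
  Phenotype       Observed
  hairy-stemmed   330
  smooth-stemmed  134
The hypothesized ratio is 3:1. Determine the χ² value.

3.724

Total ratio parts = 4. Expected numbers out of 464:
  hairy-stemmed: 464 × 3/4 = 348
  smooth-stemmed: 464 × 1/4 = 116
χ² = Σ (O − E)² / E
  hairy-stemmed: (330 − 348)² / 348 = 0.9310
  smooth-stemmed: (134 − 116)² / 116 = 2.7931
χ² = 0.9310 + 2.7931 = 3.7241 ≈ 3.724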